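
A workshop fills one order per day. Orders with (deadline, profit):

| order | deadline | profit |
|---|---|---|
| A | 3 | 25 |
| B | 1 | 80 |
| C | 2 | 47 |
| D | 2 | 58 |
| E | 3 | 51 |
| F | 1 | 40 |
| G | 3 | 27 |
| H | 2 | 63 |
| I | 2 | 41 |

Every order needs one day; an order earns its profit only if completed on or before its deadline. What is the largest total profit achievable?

194

Take jobs in profit order; each goes to the latest open slot no later than its deadline.
By profit: B(d1,80), H(d2,63), D(d2,58), E(d3,51), C(d2,47), I(d2,41), F(d1,40), G(d3,27), A(d3,25)
B→slot 1; H→slot 2; D skipped; E→slot 3; C skipped; I skipped; F skipped; G skipped; A skipped.
Profit = 80 + 63 + 51 = 194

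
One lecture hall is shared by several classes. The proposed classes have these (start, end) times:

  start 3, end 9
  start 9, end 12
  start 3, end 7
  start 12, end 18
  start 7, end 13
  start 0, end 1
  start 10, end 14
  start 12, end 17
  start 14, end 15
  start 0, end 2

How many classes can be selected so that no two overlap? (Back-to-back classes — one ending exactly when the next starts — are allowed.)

Greedy by earliest finish: after sorting by end time, pick each interval compatible with the last pick.
By end time: (0,1), (0,2), (3,7), (3,9), (9,12), (7,13), (10,14), (14,15), (12,17), (12,18).
Pick (0,1); next start ≥ 1 → (3,7); next start ≥ 7 → (9,12); next start ≥ 12 → (14,15).
Selected 4 classes.

4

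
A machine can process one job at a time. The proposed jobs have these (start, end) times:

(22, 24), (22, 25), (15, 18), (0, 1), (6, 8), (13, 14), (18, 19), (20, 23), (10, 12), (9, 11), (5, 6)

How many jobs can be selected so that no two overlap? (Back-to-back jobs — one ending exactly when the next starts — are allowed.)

Order by finish time; keep every interval that doesn't clash with the previous kept one.
Sorted by end: (0,1)  (5,6)  (6,8)  (9,11)  (10,12)  (13,14)  (15,18)  (18,19)  (20,23)  (22,24)  (22,25)
take (0,1); take (5,6); take (6,8); take (9,11); take (13,14); take (15,18); take (18,19); take (20,23).
Selected 8 jobs.

8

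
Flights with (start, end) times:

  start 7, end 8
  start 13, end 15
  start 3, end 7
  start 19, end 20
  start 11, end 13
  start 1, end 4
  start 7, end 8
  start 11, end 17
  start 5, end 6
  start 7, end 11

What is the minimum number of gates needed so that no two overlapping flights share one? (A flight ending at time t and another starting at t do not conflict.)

3

The answer is the maximum number of intervals overlapping at any instant.
starts: [1, 3, 5, 7, 7, 7, 11, 11, 13, 19]
ends:   [4, 6, 7, 8, 8, 11, 13, 15, 17, 20]
s1→1 s3→2 e4→1 s5→2 e6→1 e7→0 s7→1 s7→2 s7→3  — peak 3.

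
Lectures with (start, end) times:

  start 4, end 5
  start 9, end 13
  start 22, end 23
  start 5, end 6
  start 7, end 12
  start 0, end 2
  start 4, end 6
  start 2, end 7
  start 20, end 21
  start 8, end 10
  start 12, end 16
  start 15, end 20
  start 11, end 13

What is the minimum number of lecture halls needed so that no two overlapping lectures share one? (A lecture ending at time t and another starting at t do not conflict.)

3

Count concurrent intervals with a sweep; the peak is the room count.
starts: [0, 2, 4, 4, 5, 7, 8, 9, 11, 12, 15, 20, 22]
ends:   [2, 5, 6, 6, 7, 10, 12, 13, 13, 16, 20, 21, 23]
s0→1 e2→0 s2→1 s4→2 s4→3  — peak 3.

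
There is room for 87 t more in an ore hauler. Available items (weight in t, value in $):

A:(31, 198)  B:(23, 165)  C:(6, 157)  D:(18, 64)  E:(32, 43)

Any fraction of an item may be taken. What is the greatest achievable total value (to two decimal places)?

Order: C (157/6=26.17) > B (165/23=7.17) > A (198/31=6.39) > D (64/18=3.56) > E (43/32=1.34)
Fill: take C (6 @ 157) → take B (23 @ 165) → take A (31 @ 198) → take D (18 @ 64) → take 9/32 of E → 12.09; 87/87 used.
Total value = 596.09

596.09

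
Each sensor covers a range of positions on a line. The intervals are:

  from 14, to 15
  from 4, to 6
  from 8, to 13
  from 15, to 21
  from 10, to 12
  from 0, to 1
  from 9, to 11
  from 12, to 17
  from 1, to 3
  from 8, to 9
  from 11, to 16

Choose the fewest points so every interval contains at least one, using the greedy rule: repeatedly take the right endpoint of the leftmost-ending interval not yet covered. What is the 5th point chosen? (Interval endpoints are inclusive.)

15

Sorted: [0,1] [1,3] [4,6] [8,9] [9,11] [10,12] [8,13] [14,15] [11,16] [12,17] [15,21]
{[0,1],[1,3]} hit by 1; {[4,6]} hit by 6; {[8,9],[9,11]} hit by 9; {[10,12],[8,13]} hit by 12; {[14,15],[11,16],[12,17],[15,21]} hit by 15.
Points: 1, 6, 9, 12, 15 (5 total).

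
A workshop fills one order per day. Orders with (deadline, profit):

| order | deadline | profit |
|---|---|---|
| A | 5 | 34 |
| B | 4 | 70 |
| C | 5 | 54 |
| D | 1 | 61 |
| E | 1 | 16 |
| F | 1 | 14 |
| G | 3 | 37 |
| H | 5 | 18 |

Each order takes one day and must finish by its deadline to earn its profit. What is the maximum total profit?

256

Take jobs in profit order; each goes to the latest open slot no later than its deadline.
By profit: B(d4,70), D(d1,61), C(d5,54), G(d3,37), A(d5,34), H(d5,18), E(d1,16), F(d1,14)
B→slot 4; D→slot 1; C→slot 5; G→slot 3; A→slot 2; H skipped; E skipped; F skipped.
Profit = 61 + 34 + 37 + 70 + 54 = 256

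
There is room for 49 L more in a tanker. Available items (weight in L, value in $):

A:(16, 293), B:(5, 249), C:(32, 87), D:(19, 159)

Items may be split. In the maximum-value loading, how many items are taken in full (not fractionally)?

3

Greedy by value/weight ratio, highest first.
Ratios (sorted): B 49.80, A 18.31, D 8.37, C 2.72
take B (5 @ 249); take A (16 @ 293); take D (19 @ 159); take 9/32 of C → 24.47. Capacity used 49/49.
3 item(s) taken whole; one partial (take 9/32 of C).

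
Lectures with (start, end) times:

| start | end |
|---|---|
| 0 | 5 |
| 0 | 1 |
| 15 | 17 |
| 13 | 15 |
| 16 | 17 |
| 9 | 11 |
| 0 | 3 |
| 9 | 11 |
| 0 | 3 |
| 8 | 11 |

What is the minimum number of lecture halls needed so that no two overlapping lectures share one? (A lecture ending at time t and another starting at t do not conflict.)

4

The answer is the maximum number of intervals overlapping at any instant.
Events (time:±→running): 0:+→1 0:+→2 0:+→3 0:+→4 … peak 4.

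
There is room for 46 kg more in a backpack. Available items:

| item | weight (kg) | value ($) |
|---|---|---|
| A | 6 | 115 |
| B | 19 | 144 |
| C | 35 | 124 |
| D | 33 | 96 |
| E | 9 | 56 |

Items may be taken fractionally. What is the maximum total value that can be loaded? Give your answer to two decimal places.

Greedy by value/weight ratio, highest first.
Order: A (115/6=19.17) > B (144/19=7.58) > E (56/9=6.22) > C (124/35=3.54) > D (96/33=2.91)
Fill: take A (6 @ 115) → take B (19 @ 144) → take E (9 @ 56) → take 12/35 of C → 42.51; 46/46 used.
Total value = 357.51

357.51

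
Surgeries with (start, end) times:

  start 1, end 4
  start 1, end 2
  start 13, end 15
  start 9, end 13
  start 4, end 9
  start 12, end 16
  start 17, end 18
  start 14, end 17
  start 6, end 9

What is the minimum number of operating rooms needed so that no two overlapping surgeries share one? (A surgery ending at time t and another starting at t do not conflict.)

3

Count concurrent intervals with a sweep; the peak is the room count.
Events (time:±→running): 1:+→1 1:+→2 2:-→1 4:-→0 4:+→1 6:+→2 9:-→1 9:-→0 9:+→1 12:+→2 13:-→1 13:+→2 14:+→3 … peak 3.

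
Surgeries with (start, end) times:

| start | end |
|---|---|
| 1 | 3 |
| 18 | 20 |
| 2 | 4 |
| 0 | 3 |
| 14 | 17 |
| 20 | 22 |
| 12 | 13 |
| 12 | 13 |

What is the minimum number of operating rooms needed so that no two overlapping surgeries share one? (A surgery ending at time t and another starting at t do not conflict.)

Events (time:±→running): 0:+→1 1:+→2 2:+→3 … peak 3.

3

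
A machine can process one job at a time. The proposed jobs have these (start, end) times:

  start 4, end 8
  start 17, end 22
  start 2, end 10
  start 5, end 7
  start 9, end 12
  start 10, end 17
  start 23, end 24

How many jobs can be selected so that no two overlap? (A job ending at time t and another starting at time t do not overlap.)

4

Sort by end time and greedily take each interval whose start is ≥ the last chosen end.
Sorted by end: (5,7)  (4,8)  (2,10)  (9,12)  (10,17)  (17,22)  (23,24)
take (5,7); take (9,12); take (17,22); take (23,24).
Selected 4 jobs.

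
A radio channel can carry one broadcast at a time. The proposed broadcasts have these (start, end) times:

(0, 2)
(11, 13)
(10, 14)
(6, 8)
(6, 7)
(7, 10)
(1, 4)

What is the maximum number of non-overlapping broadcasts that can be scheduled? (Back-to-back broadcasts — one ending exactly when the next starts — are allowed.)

Sorted by end: (0,2)  (1,4)  (6,7)  (6,8)  (7,10)  (11,13)  (10,14)
take (0,2); skip (1,4); take (6,7); take (7,10); take (11,13).
Selected 4 broadcasts.

4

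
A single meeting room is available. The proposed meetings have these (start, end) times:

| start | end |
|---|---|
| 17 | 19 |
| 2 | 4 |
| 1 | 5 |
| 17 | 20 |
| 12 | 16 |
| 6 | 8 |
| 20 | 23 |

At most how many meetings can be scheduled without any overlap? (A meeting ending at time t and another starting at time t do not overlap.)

5

Sorted by end: (2,4)  (1,5)  (6,8)  (12,16)  (17,19)  (17,20)  (20,23)
take (2,4); take (6,8); take (12,16); take (17,19); take (20,23).
Selected 5 meetings.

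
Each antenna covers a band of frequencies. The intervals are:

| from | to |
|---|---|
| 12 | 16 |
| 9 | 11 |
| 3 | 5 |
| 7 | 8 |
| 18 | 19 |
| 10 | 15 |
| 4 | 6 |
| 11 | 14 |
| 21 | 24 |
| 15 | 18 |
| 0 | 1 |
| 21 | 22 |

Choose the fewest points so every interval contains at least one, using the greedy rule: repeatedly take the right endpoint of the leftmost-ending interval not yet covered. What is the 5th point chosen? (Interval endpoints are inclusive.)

16

Sort by right endpoint; whenever an interval is uncovered, place a point at its right end.
Sorted: [0,1] [3,5] [4,6] [7,8] [9,11] [11,14] [10,15] [12,16] [15,18] [18,19] [21,22] [21,24]
{[0,1]} hit by 1; {[3,5],[4,6]} hit by 5; {[7,8]} hit by 8; {[9,11],[11,14],[10,15]} hit by 11; {[12,16],[15,18]} hit by 16; {[18,19]} hit by 19; {[21,22],[21,24]} hit by 22.
Points: 1, 5, 8, 11, 16, 19, 22 (7 total).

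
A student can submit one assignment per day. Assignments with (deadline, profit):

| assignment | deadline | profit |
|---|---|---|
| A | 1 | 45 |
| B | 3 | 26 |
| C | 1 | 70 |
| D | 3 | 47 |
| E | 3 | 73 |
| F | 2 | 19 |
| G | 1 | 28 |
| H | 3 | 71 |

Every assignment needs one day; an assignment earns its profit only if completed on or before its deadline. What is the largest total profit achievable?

214

Sort by profit descending; place each in the latest free slot ≤ its deadline.
By profit: E(d3,73), H(d3,71), C(d1,70), D(d3,47), A(d1,45), G(d1,28), B(d3,26), F(d2,19)
E→slot 3; H→slot 2; C→slot 1; D skipped; A skipped; G skipped; B skipped; F skipped.
Profit = 70 + 71 + 73 = 214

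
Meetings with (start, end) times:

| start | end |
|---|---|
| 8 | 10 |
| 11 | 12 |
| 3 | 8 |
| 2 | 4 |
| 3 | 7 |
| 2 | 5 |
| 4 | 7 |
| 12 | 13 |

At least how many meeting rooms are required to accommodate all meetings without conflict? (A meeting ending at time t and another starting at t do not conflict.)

starts: [2, 2, 3, 3, 4, 8, 11, 12]
ends:   [4, 5, 7, 7, 8, 10, 12, 13]
s2→1 s2→2 s3→3 s3→4  — peak 4.

4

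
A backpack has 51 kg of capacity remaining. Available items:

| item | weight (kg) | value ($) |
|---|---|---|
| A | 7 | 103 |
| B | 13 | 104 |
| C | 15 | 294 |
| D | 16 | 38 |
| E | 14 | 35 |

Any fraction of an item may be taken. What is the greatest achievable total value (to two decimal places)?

540.75

Greedy by value/weight ratio, highest first.
Ratios (sorted): C 19.60, A 14.71, B 8.00, E 2.50, D 2.38
take C (15 @ 294); take A (7 @ 103); take B (13 @ 104); take E (14 @ 35); take 2/16 of D → 4.75. Capacity used 51/51.
Total value = 540.75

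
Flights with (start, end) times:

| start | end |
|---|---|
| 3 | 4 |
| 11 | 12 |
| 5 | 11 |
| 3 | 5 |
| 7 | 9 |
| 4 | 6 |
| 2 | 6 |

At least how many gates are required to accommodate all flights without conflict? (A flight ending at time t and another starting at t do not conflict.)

The answer is the maximum number of intervals overlapping at any instant.
Events (time:±→running): 2:+→1 3:+→2 3:+→3 … peak 3.

3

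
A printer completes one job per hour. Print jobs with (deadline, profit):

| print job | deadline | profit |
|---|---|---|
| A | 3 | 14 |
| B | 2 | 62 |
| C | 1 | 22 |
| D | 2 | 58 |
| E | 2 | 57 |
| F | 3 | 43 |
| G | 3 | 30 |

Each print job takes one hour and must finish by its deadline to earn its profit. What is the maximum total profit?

163

Profit order: B=62 D=58 E=57 F=43 G=30 C=22 A=14
Assign: B→slot 2, D→slot 1, E skipped, F→slot 3, G skipped, C skipped, A skipped.
Slots: [1:D] [2:B] [3:F]
Profit = 58 + 62 + 43 = 163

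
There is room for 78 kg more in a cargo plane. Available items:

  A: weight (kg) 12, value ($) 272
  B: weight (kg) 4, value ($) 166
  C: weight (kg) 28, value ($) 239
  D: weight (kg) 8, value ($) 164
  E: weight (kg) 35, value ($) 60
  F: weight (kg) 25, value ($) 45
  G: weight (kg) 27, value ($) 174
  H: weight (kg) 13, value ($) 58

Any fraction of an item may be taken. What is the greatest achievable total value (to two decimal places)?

1008.56

Order: B (166/4=41.50) > A (272/12=22.67) > D (164/8=20.50) > C (239/28=8.54) > G (174/27=6.44) > H (58/13=4.46) > F (45/25=1.80) > E (60/35=1.71)
Fill: take B (4 @ 166) → take A (12 @ 272) → take D (8 @ 164) → take C (28 @ 239) → take 26/27 of G → 167.56; 78/78 used.
Total value = 1008.56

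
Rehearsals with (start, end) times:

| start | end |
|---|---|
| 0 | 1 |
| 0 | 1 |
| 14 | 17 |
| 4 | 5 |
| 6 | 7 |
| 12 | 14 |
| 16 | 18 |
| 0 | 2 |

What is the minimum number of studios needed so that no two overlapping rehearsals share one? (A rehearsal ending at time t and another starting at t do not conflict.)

Count concurrent intervals with a sweep; the peak is the room count.
Events (time:±→running): 0:+→1 0:+→2 0:+→3 … peak 3.

3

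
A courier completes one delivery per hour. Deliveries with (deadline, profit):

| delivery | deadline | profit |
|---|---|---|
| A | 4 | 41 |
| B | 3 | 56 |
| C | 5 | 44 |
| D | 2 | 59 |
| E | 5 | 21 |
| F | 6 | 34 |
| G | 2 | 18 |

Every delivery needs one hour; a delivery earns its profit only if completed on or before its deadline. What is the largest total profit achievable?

255

By profit: D(d2,59), B(d3,56), C(d5,44), A(d4,41), F(d6,34), E(d5,21), G(d2,18)
D→slot 2; B→slot 3; C→slot 5; A→slot 4; F→slot 6; E→slot 1; G skipped.
Profit = 21 + 59 + 56 + 41 + 44 + 34 = 255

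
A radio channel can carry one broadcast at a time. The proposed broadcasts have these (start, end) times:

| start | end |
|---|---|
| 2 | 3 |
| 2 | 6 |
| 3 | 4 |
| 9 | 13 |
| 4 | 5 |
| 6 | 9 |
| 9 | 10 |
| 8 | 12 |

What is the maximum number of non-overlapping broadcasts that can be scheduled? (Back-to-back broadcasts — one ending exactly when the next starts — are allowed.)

5

Greedy by earliest finish: after sorting by end time, pick each interval compatible with the last pick.
By end time: (2,3), (3,4), (4,5), (2,6), (6,9), (9,10), (8,12), (9,13).
Pick (2,3); next start ≥ 3 → (3,4); next start ≥ 4 → (4,5); next start ≥ 5 → (6,9); next start ≥ 9 → (9,10).
Selected 5 broadcasts.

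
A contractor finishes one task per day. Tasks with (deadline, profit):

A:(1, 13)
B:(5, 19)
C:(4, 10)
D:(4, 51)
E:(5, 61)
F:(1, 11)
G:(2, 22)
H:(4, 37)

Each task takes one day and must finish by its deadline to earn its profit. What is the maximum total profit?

190

Profit order: E=61 D=51 H=37 G=22 B=19 A=13 F=11 C=10
Assign: E→slot 5, D→slot 4, H→slot 3, G→slot 2, B→slot 1, A skipped, F skipped, C skipped.
Slots: [1:B] [2:G] [3:H] [4:D] [5:E]
Profit = 19 + 22 + 37 + 51 + 61 = 190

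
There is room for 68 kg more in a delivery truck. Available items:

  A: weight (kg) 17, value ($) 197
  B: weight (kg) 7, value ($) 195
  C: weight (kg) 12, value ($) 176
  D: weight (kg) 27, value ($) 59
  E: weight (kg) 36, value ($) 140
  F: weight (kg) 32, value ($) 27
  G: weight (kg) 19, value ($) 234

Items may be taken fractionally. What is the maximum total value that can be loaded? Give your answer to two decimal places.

Sort by value per unit weight and fill in that order.
Ratios (sorted): B 27.86, C 14.67, G 12.32, A 11.59, E 3.89, D 2.19, F 0.84
take B (7 @ 195); take C (12 @ 176); take G (19 @ 234); take A (17 @ 197); take 13/36 of E → 50.56. Capacity used 68/68.
Total value = 852.56

852.56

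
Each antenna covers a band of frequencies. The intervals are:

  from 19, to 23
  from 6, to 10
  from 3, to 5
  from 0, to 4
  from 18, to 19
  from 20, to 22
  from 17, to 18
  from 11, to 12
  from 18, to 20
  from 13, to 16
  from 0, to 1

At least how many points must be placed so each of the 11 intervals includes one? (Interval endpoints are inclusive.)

Sort by right endpoint; whenever an interval is uncovered, place a point at its right end.
Sorted: [0,1] [0,4] [3,5] [6,10] [11,12] [13,16] [17,18] [18,19] [18,20] [20,22] [19,23]
{[0,1],[0,4]} hit by 1; {[3,5]} hit by 5; {[6,10]} hit by 10; {[11,12]} hit by 12; {[13,16]} hit by 16; {[17,18],[18,19],[18,20]} hit by 18; {[20,22],[19,23]} hit by 22.
Points: 1, 5, 10, 12, 16, 18, 22 (7 total).

7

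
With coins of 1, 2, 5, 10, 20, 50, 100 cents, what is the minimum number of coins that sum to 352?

Greedy: take as many of the largest coin as possible, then repeat with the remainder.
352 − 3×100→52 − 1×50→2 − 1×2→0
Total coins = 3 + 1 + 1 = 5

5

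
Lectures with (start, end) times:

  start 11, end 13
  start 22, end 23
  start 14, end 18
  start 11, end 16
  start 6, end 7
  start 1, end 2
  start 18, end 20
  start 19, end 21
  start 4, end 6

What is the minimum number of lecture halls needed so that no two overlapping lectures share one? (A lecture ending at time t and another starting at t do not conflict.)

Count concurrent intervals with a sweep; the peak is the room count.
starts: [1, 4, 6, 11, 11, 14, 18, 19, 22]
ends:   [2, 6, 7, 13, 16, 18, 20, 21, 23]
s1→1 e2→0 s4→1 e6→0 s6→1 e7→0 s11→1 s11→2  — peak 2.

2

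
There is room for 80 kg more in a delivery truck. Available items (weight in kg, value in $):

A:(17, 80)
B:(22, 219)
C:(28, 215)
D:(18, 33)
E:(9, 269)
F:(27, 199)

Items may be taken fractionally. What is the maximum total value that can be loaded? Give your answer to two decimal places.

Sort by value per unit weight and fill in that order.
Ratios (sorted): E 29.89, B 9.95, C 7.68, F 7.37, A 4.71, D 1.83
take E (9 @ 269); take B (22 @ 219); take C (28 @ 215); take 21/27 of F → 154.78. Capacity used 80/80.
Total value = 857.78

857.78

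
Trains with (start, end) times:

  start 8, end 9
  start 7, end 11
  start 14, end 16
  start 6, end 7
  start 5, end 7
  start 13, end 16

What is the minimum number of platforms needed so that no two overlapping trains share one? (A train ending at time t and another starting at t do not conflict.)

2

starts: [5, 6, 7, 8, 13, 14]
ends:   [7, 7, 9, 11, 16, 16]
s5→1 s6→2  — peak 2.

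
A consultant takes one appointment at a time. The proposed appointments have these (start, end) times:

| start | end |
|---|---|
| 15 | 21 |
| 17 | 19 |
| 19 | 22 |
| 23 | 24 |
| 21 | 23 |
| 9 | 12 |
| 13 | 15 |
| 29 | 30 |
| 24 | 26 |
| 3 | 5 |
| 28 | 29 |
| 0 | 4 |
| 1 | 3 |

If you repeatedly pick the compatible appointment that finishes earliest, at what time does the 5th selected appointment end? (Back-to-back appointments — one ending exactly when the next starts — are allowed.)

19

By end time: (1,3), (0,4), (3,5), (9,12), (13,15), (17,19), (15,21), (19,22), (21,23), (23,24), (24,26), (28,29), (29,30).
Pick (1,3); next start ≥ 3 → (3,5); next start ≥ 5 → (9,12); next start ≥ 12 → (13,15); next start ≥ 15 → (17,19); next start ≥ 19 → (19,22); next start ≥ 22 → (23,24); next start ≥ 24 → (24,26); next start ≥ 26 → (28,29); next start ≥ 29 → (29,30).
Selected: (1,3) (3,5) (9,12) (13,15) (17,19) (19,22) (23,24) (24,26) (28,29) (29,30)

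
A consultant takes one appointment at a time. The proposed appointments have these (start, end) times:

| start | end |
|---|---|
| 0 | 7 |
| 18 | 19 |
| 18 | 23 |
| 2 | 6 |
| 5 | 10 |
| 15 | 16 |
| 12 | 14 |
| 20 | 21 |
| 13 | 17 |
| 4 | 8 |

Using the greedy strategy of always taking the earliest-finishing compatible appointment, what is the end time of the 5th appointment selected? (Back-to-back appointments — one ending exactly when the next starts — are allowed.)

21

Sort by end time and greedily take each interval whose start is ≥ the last chosen end.
Sorted by end: (2,6)  (0,7)  (4,8)  (5,10)  (12,14)  (15,16)  (13,17)  (18,19)  (20,21)  (18,23)
take (2,6); skip (4,8); skip (5,10); take (12,14); take (15,16); take (18,19); take (20,21); skip (18,23).
Selected: (2,6) (12,14) (15,16) (18,19) (20,21)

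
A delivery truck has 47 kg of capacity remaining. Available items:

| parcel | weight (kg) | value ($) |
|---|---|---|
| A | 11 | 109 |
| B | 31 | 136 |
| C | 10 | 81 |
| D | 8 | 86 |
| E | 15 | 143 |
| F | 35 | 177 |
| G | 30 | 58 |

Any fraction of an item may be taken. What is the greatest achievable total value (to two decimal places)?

434.17

Greedy by value/weight ratio, highest first.
Order: D (86/8=10.75) > A (109/11=9.91) > E (143/15=9.53) > C (81/10=8.10) > F (177/35=5.06) > B (136/31=4.39) > G (58/30=1.93)
Fill: take D (8 @ 86) → take A (11 @ 109) → take E (15 @ 143) → take C (10 @ 81) → take 3/35 of F → 15.17; 47/47 used.
Total value = 434.17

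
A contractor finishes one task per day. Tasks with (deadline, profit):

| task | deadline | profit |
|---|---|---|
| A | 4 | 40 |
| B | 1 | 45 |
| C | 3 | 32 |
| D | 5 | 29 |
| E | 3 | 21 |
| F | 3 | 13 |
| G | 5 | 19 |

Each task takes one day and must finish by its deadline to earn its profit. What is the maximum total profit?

By profit: B(d1,45), A(d4,40), C(d3,32), D(d5,29), E(d3,21), G(d5,19), F(d3,13)
B→slot 1; A→slot 4; C→slot 3; D→slot 5; E→slot 2; G skipped; F skipped.
Profit = 45 + 21 + 32 + 40 + 29 = 167

167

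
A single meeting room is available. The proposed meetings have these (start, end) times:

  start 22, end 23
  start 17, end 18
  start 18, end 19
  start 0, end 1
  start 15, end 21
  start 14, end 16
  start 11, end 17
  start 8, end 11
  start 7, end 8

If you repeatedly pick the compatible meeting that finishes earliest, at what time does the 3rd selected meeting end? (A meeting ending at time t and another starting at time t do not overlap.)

11

Sort by end time and greedily take each interval whose start is ≥ the last chosen end.
By end time: (0,1), (7,8), (8,11), (14,16), (11,17), (17,18), (18,19), (15,21), (22,23).
Pick (0,1); next start ≥ 1 → (7,8); next start ≥ 8 → (8,11); next start ≥ 11 → (14,16); next start ≥ 16 → (17,18); next start ≥ 18 → (18,19); next start ≥ 19 → (22,23).
Selected: (0,1) (7,8) (8,11) (14,16) (17,18) (18,19) (22,23)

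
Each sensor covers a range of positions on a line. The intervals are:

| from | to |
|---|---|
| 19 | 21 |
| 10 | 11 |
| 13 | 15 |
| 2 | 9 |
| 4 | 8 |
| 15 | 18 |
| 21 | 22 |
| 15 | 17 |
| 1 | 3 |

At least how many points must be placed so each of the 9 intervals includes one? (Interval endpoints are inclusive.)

5

Sort by right endpoint; whenever an interval is uncovered, place a point at its right end.
By right end: [1,3]  [4,8]  [2,9]  [10,11]  [13,15]  [15,17]  [15,18]  [19,21]  [21,22]
[1,3] uncovered → point at 3; [4,8] uncovered → point at 8; [10,11] uncovered → point at 11; [13,15] uncovered → point at 15; [19,21] uncovered → point at 21.
Points: 3, 8, 11, 15, 21 (5 total).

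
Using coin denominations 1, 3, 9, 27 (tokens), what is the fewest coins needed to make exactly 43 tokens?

Greedy: take as many of the largest coin as possible, then repeat with the remainder.
43 − 1×27→16 − 1×9→7 − 2×3→1 − 1×1→0
Total coins = 1 + 1 + 2 + 1 = 5

5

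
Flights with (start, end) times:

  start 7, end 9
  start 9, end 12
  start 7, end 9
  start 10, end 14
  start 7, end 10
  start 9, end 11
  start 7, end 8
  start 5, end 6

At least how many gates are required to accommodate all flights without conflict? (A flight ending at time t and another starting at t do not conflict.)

4

The answer is the maximum number of intervals overlapping at any instant.
Events (time:±→running): 5:+→1 6:-→0 7:+→1 7:+→2 7:+→3 7:+→4 … peak 4.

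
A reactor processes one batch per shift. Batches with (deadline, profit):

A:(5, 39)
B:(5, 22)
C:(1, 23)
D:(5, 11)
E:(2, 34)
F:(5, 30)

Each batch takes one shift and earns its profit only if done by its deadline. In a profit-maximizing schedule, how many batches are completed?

5

Profit order: A=39 E=34 F=30 C=23 B=22 D=11
Assign: A→slot 5, E→slot 2, F→slot 4, C→slot 1, B→slot 3, D skipped.
Slots: [1:C] [2:E] [3:B] [4:F] [5:A]
5 of 6 scheduled.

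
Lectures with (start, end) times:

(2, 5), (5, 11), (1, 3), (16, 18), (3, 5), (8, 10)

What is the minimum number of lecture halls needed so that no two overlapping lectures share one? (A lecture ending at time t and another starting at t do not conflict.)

2

Events (time:±→running): 1:+→1 2:+→2 … peak 2.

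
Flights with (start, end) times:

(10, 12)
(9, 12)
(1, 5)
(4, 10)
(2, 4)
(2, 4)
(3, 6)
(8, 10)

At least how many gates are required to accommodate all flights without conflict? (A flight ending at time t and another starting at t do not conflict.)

4

Count concurrent intervals with a sweep; the peak is the room count.
starts: [1, 2, 2, 3, 4, 8, 9, 10]
ends:   [4, 4, 5, 6, 10, 10, 12, 12]
s1→1 s2→2 s2→3 s3→4  — peak 4.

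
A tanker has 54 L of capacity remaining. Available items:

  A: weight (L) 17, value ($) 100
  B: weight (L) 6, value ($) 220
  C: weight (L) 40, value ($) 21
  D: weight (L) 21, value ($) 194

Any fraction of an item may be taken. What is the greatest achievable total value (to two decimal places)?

519.25

Sort by value per unit weight and fill in that order.
Ratios (sorted): B 36.67, D 9.24, A 5.88, C 0.53
take B (6 @ 220); take D (21 @ 194); take A (17 @ 100); take 10/40 of C → 5.25. Capacity used 54/54.
Total value = 519.25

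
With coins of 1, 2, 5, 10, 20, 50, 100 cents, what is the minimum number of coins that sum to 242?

5

Use the largest denomination that fits, subtract, and repeat.
242 = 2×100 + 2×20 + 1×2
Total coins = 2 + 2 + 1 = 5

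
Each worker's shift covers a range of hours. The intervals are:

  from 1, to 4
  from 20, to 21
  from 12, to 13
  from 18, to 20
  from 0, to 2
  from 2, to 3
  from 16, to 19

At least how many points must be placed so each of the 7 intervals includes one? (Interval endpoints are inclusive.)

4

Sort by right endpoint; whenever an interval is uncovered, place a point at its right end.
Sorted: [0,2] [2,3] [1,4] [12,13] [16,19] [18,20] [20,21]
{[0,2],[2,3],[1,4]} hit by 2; {[12,13]} hit by 13; {[16,19],[18,20]} hit by 19; {[20,21]} hit by 21.
Points: 2, 13, 19, 21 (4 total).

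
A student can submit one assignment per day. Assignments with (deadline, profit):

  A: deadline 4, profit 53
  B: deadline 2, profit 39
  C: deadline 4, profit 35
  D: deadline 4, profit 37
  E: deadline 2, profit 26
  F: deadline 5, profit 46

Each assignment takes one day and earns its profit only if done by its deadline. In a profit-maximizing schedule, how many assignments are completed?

5

Sort by profit descending; place each in the latest free slot ≤ its deadline.
Profit order: A=53 F=46 B=39 D=37 C=35 E=26
Assign: A→slot 4, F→slot 5, B→slot 2, D→slot 3, C→slot 1, E skipped.
Slots: [1:C] [2:B] [3:D] [4:A] [5:F]
5 of 6 scheduled.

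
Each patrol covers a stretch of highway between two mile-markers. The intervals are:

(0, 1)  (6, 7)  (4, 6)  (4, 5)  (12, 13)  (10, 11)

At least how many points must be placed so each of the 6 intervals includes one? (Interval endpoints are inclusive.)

Process intervals by earliest right end; each time one isn't hit yet, stab at its right endpoint.
By right end: [0,1]  [4,5]  [4,6]  [6,7]  [10,11]  [12,13]
[0,1] uncovered → point at 1; [4,5] uncovered → point at 5; [6,7] uncovered → point at 7; [10,11] uncovered → point at 11; [12,13] uncovered → point at 13.
Points: 1, 5, 7, 11, 13 (5 total).

5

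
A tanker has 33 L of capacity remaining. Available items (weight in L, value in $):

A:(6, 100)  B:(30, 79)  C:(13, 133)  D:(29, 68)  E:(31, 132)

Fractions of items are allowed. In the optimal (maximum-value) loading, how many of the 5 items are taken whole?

2

Sort by value per unit weight and fill in that order.
Order: A (100/6=16.67) > C (133/13=10.23) > E (132/31=4.26) > B (79/30=2.63) > D (68/29=2.34)
Fill: take A (6 @ 100) → take C (13 @ 133) → take 14/31 of E → 59.61; 33/33 used.
2 item(s) taken whole; one partial (take 14/31 of E).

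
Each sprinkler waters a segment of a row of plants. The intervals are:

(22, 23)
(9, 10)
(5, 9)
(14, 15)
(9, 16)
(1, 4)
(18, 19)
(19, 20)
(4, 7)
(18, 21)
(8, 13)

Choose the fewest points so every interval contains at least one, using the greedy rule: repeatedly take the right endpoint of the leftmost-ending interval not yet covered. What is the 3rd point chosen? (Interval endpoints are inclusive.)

15

Process intervals by earliest right end; each time one isn't hit yet, stab at its right endpoint.
By right end: [1,4]  [4,7]  [5,9]  [9,10]  [8,13]  [14,15]  [9,16]  [18,19]  [19,20]  [18,21]  [22,23]
[1,4] uncovered → point at 4; [5,9] uncovered → point at 9; [14,15] uncovered → point at 15; [18,19] uncovered → point at 19; [22,23] uncovered → point at 23.
Points: 4, 9, 15, 19, 23 (5 total).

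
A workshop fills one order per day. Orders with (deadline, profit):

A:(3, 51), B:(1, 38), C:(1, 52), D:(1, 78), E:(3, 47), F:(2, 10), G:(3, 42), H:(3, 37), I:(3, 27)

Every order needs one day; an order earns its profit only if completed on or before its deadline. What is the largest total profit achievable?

176

By profit: D(d1,78), C(d1,52), A(d3,51), E(d3,47), G(d3,42), B(d1,38), H(d3,37), I(d3,27), F(d2,10)
D→slot 1; C skipped; A→slot 3; E→slot 2; G skipped; B skipped; H skipped; I skipped; F skipped.
Profit = 78 + 47 + 51 = 176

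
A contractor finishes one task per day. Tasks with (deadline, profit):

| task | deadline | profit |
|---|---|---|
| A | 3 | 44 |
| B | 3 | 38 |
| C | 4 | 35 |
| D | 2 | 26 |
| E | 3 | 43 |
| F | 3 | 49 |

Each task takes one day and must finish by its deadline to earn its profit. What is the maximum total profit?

Take jobs in profit order; each goes to the latest open slot no later than its deadline.
Profit order: F=49 A=44 E=43 B=38 C=35 D=26
Assign: F→slot 3, A→slot 2, E→slot 1, B skipped, C→slot 4, D skipped.
Slots: [1:E] [2:A] [3:F] [4:C]
Profit = 43 + 44 + 49 + 35 = 171

171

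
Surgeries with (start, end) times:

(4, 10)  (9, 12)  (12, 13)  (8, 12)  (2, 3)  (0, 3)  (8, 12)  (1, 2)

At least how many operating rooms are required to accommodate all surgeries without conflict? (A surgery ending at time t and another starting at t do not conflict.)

The answer is the maximum number of intervals overlapping at any instant.
starts: [0, 1, 2, 4, 8, 8, 9, 12]
ends:   [2, 3, 3, 10, 12, 12, 12, 13]
s0→1 s1→2 e2→1 s2→2 e3→1 e3→0 s4→1 s8→2 s8→3 s9→4  — peak 4.

4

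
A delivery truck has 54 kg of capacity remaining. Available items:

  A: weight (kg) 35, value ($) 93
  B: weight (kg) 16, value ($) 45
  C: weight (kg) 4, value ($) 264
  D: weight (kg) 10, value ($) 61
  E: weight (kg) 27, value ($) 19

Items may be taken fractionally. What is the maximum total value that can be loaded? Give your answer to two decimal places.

Ratios (sorted): C 66.00, D 6.10, B 2.81, A 2.66, E 0.70
take C (4 @ 264); take D (10 @ 61); take B (16 @ 45); take 24/35 of A → 63.77. Capacity used 54/54.
Total value = 433.77

433.77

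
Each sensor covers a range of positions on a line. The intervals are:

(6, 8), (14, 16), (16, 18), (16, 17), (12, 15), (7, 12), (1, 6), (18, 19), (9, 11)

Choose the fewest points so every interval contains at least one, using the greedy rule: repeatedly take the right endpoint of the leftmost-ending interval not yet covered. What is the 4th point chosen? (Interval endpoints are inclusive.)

Sort by right endpoint; whenever an interval is uncovered, place a point at its right end.
Sorted: [1,6] [6,8] [9,11] [7,12] [12,15] [14,16] [16,17] [16,18] [18,19]
{[1,6],[6,8]} hit by 6; {[9,11],[7,12]} hit by 11; {[12,15],[14,16]} hit by 15; {[16,17],[16,18]} hit by 17; {[18,19]} hit by 19.
Points: 6, 11, 15, 17, 19 (5 total).

17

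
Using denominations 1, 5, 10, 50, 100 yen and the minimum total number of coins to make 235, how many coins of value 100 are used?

2

235 = 2×100 + 3×10 + 1×5
Count of 100: 2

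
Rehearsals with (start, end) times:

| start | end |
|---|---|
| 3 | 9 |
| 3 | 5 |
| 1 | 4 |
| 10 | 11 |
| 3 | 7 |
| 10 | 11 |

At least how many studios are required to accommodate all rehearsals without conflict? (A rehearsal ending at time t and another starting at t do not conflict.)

4

Count concurrent intervals with a sweep; the peak is the room count.
Events (time:±→running): 1:+→1 3:+→2 3:+→3 3:+→4 … peak 4.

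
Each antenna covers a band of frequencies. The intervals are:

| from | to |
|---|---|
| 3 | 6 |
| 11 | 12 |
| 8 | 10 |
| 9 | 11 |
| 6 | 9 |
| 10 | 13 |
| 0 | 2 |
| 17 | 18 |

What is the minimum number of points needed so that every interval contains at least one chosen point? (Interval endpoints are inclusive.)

Process intervals by earliest right end; each time one isn't hit yet, stab at its right endpoint.
By right end: [0,2]  [3,6]  [6,9]  [8,10]  [9,11]  [11,12]  [10,13]  [17,18]
[0,2] uncovered → point at 2; [3,6] uncovered → point at 6; [8,10] uncovered → point at 10; [11,12] uncovered → point at 12; [17,18] uncovered → point at 18.
Points: 2, 6, 10, 12, 18 (5 total).

5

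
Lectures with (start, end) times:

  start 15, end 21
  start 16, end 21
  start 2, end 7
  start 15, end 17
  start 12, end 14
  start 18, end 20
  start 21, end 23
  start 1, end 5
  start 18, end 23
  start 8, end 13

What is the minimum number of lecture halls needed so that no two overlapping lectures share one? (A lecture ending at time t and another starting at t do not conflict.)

4

starts: [1, 2, 8, 12, 15, 15, 16, 18, 18, 21]
ends:   [5, 7, 13, 14, 17, 20, 21, 21, 23, 23]
s1→1 s2→2 e5→1 e7→0 s8→1 s12→2 e13→1 e14→0 s15→1 s15→2 s16→3 e17→2 s18→3 s18→4  — peak 4.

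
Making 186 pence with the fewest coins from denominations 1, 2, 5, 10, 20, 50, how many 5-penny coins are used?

1

Use the largest denomination that fits, subtract, and repeat.
186 = 3×50 + 1×20 + 1×10 + 1×5 + 1×1
Count of 5: 1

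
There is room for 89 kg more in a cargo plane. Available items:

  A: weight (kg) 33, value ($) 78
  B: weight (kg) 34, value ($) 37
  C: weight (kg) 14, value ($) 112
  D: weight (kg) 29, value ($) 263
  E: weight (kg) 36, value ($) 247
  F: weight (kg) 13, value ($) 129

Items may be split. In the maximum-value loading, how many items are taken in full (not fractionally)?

Sort by value per unit weight and fill in that order.
Ratios (sorted): F 9.92, D 9.07, C 8.00, E 6.86, A 2.36, B 1.09
take F (13 @ 129); take D (29 @ 263); take C (14 @ 112); take 33/36 of E → 226.42. Capacity used 89/89.
3 item(s) taken whole; one partial (take 33/36 of E).

3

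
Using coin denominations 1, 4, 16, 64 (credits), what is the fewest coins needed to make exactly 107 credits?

Use the largest denomination that fits, subtract, and repeat.
107 − 1×64→43 − 2×16→11 − 2×4→3 − 3×1→0
Total coins = 1 + 2 + 2 + 3 = 8

8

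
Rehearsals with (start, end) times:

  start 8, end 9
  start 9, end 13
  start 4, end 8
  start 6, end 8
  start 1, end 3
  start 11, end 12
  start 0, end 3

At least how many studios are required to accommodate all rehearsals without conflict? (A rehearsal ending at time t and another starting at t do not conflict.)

Events (time:±→running): 0:+→1 1:+→2 … peak 2.

2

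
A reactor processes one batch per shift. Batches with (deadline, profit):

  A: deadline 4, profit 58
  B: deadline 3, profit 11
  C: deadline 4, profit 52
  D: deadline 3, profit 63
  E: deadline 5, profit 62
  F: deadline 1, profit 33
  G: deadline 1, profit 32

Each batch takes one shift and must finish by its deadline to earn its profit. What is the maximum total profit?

Take jobs in profit order; each goes to the latest open slot no later than its deadline.
Profit order: D=63 E=62 A=58 C=52 F=33 G=32 B=11
Assign: D→slot 3, E→slot 5, A→slot 4, C→slot 2, F→slot 1, G skipped, B skipped.
Slots: [1:F] [2:C] [3:D] [4:A] [5:E]
Profit = 33 + 52 + 63 + 58 + 62 = 268

268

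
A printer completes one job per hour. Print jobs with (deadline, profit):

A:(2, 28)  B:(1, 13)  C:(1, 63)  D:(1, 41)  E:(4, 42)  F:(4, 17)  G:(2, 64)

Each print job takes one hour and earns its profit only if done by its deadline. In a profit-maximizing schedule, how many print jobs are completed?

4

Take jobs in profit order; each goes to the latest open slot no later than its deadline.
By profit: G(d2,64), C(d1,63), E(d4,42), D(d1,41), A(d2,28), F(d4,17), B(d1,13)
G→slot 2; C→slot 1; E→slot 4; D skipped; A skipped; F→slot 3; B skipped.
4 of 7 scheduled.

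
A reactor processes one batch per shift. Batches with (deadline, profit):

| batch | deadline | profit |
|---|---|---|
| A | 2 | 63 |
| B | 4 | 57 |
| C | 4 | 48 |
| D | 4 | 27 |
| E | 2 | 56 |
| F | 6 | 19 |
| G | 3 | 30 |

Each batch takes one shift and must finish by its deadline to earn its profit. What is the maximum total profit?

243

Profit order: A=63 B=57 E=56 C=48 G=30 D=27 F=19
Assign: A→slot 2, B→slot 4, E→slot 1, C→slot 3, G skipped, D skipped, F→slot 6.
Slots: [1:E] [2:A] [3:C] [4:B] [6:F]
Profit = 56 + 63 + 48 + 57 + 19 = 243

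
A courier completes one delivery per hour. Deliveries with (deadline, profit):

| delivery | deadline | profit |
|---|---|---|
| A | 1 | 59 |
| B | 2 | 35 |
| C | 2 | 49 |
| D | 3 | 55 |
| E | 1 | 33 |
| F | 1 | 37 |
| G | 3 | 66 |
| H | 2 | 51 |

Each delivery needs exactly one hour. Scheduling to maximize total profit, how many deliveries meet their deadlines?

3

By profit: G(d3,66), A(d1,59), D(d3,55), H(d2,51), C(d2,49), F(d1,37), B(d2,35), E(d1,33)
G→slot 3; A→slot 1; D→slot 2; H skipped; C skipped; F skipped; B skipped; E skipped.
3 of 8 scheduled.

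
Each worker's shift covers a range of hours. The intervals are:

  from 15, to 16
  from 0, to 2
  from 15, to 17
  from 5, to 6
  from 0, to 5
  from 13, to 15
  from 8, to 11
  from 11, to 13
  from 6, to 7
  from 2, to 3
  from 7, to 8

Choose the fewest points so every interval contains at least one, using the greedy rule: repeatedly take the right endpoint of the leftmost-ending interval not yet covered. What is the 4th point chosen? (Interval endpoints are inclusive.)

By right end: [0,2]  [2,3]  [0,5]  [5,6]  [6,7]  [7,8]  [8,11]  [11,13]  [13,15]  [15,16]  [15,17]
[0,2] uncovered → point at 2; [5,6] uncovered → point at 6; [7,8] uncovered → point at 8; [11,13] uncovered → point at 13; [15,16] uncovered → point at 16.
Points: 2, 6, 8, 13, 16 (5 total).

13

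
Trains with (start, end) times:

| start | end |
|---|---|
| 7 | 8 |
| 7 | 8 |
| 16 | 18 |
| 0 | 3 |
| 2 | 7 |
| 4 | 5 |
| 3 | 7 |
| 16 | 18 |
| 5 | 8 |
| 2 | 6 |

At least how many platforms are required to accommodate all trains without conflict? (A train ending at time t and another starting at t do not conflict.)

4

Events (time:±→running): 0:+→1 2:+→2 2:+→3 3:-→2 3:+→3 4:+→4 … peak 4.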